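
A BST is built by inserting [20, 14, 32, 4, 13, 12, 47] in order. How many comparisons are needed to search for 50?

Search path for 50: 20 -> 32 -> 47
Found: False
Comparisons: 3


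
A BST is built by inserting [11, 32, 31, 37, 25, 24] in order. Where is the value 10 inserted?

Starting tree (level order): [11, None, 32, 31, 37, 25, None, None, None, 24]
Insertion path: 11
Result: insert 10 as left child of 11
Final tree (level order): [11, 10, 32, None, None, 31, 37, 25, None, None, None, 24]


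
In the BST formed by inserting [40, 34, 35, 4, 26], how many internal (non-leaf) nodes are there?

Tree built from: [40, 34, 35, 4, 26]
Tree (level-order array): [40, 34, None, 4, 35, None, 26]
Rule: An internal node has at least one child.
Per-node child counts:
  node 40: 1 child(ren)
  node 34: 2 child(ren)
  node 4: 1 child(ren)
  node 26: 0 child(ren)
  node 35: 0 child(ren)
Matching nodes: [40, 34, 4]
Count of internal (non-leaf) nodes: 3


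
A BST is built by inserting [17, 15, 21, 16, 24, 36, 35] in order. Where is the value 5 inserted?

Starting tree (level order): [17, 15, 21, None, 16, None, 24, None, None, None, 36, 35]
Insertion path: 17 -> 15
Result: insert 5 as left child of 15
Final tree (level order): [17, 15, 21, 5, 16, None, 24, None, None, None, None, None, 36, 35]


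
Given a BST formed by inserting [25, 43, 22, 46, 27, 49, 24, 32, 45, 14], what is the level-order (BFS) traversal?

Tree insertion order: [25, 43, 22, 46, 27, 49, 24, 32, 45, 14]
Tree (level-order array): [25, 22, 43, 14, 24, 27, 46, None, None, None, None, None, 32, 45, 49]
BFS from the root, enqueuing left then right child of each popped node:
  queue [25] -> pop 25, enqueue [22, 43], visited so far: [25]
  queue [22, 43] -> pop 22, enqueue [14, 24], visited so far: [25, 22]
  queue [43, 14, 24] -> pop 43, enqueue [27, 46], visited so far: [25, 22, 43]
  queue [14, 24, 27, 46] -> pop 14, enqueue [none], visited so far: [25, 22, 43, 14]
  queue [24, 27, 46] -> pop 24, enqueue [none], visited so far: [25, 22, 43, 14, 24]
  queue [27, 46] -> pop 27, enqueue [32], visited so far: [25, 22, 43, 14, 24, 27]
  queue [46, 32] -> pop 46, enqueue [45, 49], visited so far: [25, 22, 43, 14, 24, 27, 46]
  queue [32, 45, 49] -> pop 32, enqueue [none], visited so far: [25, 22, 43, 14, 24, 27, 46, 32]
  queue [45, 49] -> pop 45, enqueue [none], visited so far: [25, 22, 43, 14, 24, 27, 46, 32, 45]
  queue [49] -> pop 49, enqueue [none], visited so far: [25, 22, 43, 14, 24, 27, 46, 32, 45, 49]
Result: [25, 22, 43, 14, 24, 27, 46, 32, 45, 49]


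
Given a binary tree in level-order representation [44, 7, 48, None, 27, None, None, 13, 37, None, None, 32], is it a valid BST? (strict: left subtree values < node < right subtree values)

Level-order array: [44, 7, 48, None, 27, None, None, 13, 37, None, None, 32]
Validate using subtree bounds (lo, hi): at each node, require lo < value < hi,
then recurse left with hi=value and right with lo=value.
Preorder trace (stopping at first violation):
  at node 44 with bounds (-inf, +inf): OK
  at node 7 with bounds (-inf, 44): OK
  at node 27 with bounds (7, 44): OK
  at node 13 with bounds (7, 27): OK
  at node 37 with bounds (27, 44): OK
  at node 32 with bounds (27, 37): OK
  at node 48 with bounds (44, +inf): OK
No violation found at any node.
Result: Valid BST


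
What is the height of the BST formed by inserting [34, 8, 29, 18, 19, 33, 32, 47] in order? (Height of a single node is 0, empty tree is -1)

Insertion order: [34, 8, 29, 18, 19, 33, 32, 47]
Tree (level-order array): [34, 8, 47, None, 29, None, None, 18, 33, None, 19, 32]
Compute height bottom-up (empty subtree = -1):
  height(19) = 1 + max(-1, -1) = 0
  height(18) = 1 + max(-1, 0) = 1
  height(32) = 1 + max(-1, -1) = 0
  height(33) = 1 + max(0, -1) = 1
  height(29) = 1 + max(1, 1) = 2
  height(8) = 1 + max(-1, 2) = 3
  height(47) = 1 + max(-1, -1) = 0
  height(34) = 1 + max(3, 0) = 4
Height = 4


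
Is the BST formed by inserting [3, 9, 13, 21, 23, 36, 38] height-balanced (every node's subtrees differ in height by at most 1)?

Tree (level-order array): [3, None, 9, None, 13, None, 21, None, 23, None, 36, None, 38]
Definition: a tree is height-balanced if, at every node, |h(left) - h(right)| <= 1 (empty subtree has height -1).
Bottom-up per-node check:
  node 38: h_left=-1, h_right=-1, diff=0 [OK], height=0
  node 36: h_left=-1, h_right=0, diff=1 [OK], height=1
  node 23: h_left=-1, h_right=1, diff=2 [FAIL (|-1-1|=2 > 1)], height=2
  node 21: h_left=-1, h_right=2, diff=3 [FAIL (|-1-2|=3 > 1)], height=3
  node 13: h_left=-1, h_right=3, diff=4 [FAIL (|-1-3|=4 > 1)], height=4
  node 9: h_left=-1, h_right=4, diff=5 [FAIL (|-1-4|=5 > 1)], height=5
  node 3: h_left=-1, h_right=5, diff=6 [FAIL (|-1-5|=6 > 1)], height=6
Node 23 violates the condition: |-1 - 1| = 2 > 1.
Result: Not balanced


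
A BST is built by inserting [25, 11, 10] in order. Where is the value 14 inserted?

Starting tree (level order): [25, 11, None, 10]
Insertion path: 25 -> 11
Result: insert 14 as right child of 11
Final tree (level order): [25, 11, None, 10, 14]


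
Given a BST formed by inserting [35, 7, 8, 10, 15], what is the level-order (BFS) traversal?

Tree insertion order: [35, 7, 8, 10, 15]
Tree (level-order array): [35, 7, None, None, 8, None, 10, None, 15]
BFS from the root, enqueuing left then right child of each popped node:
  queue [35] -> pop 35, enqueue [7], visited so far: [35]
  queue [7] -> pop 7, enqueue [8], visited so far: [35, 7]
  queue [8] -> pop 8, enqueue [10], visited so far: [35, 7, 8]
  queue [10] -> pop 10, enqueue [15], visited so far: [35, 7, 8, 10]
  queue [15] -> pop 15, enqueue [none], visited so far: [35, 7, 8, 10, 15]
Result: [35, 7, 8, 10, 15]


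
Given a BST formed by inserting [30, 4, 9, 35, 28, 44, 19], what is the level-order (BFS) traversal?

Tree insertion order: [30, 4, 9, 35, 28, 44, 19]
Tree (level-order array): [30, 4, 35, None, 9, None, 44, None, 28, None, None, 19]
BFS from the root, enqueuing left then right child of each popped node:
  queue [30] -> pop 30, enqueue [4, 35], visited so far: [30]
  queue [4, 35] -> pop 4, enqueue [9], visited so far: [30, 4]
  queue [35, 9] -> pop 35, enqueue [44], visited so far: [30, 4, 35]
  queue [9, 44] -> pop 9, enqueue [28], visited so far: [30, 4, 35, 9]
  queue [44, 28] -> pop 44, enqueue [none], visited so far: [30, 4, 35, 9, 44]
  queue [28] -> pop 28, enqueue [19], visited so far: [30, 4, 35, 9, 44, 28]
  queue [19] -> pop 19, enqueue [none], visited so far: [30, 4, 35, 9, 44, 28, 19]
Result: [30, 4, 35, 9, 44, 28, 19]


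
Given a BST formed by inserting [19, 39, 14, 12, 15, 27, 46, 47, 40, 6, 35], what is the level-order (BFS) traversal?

Tree insertion order: [19, 39, 14, 12, 15, 27, 46, 47, 40, 6, 35]
Tree (level-order array): [19, 14, 39, 12, 15, 27, 46, 6, None, None, None, None, 35, 40, 47]
BFS from the root, enqueuing left then right child of each popped node:
  queue [19] -> pop 19, enqueue [14, 39], visited so far: [19]
  queue [14, 39] -> pop 14, enqueue [12, 15], visited so far: [19, 14]
  queue [39, 12, 15] -> pop 39, enqueue [27, 46], visited so far: [19, 14, 39]
  queue [12, 15, 27, 46] -> pop 12, enqueue [6], visited so far: [19, 14, 39, 12]
  queue [15, 27, 46, 6] -> pop 15, enqueue [none], visited so far: [19, 14, 39, 12, 15]
  queue [27, 46, 6] -> pop 27, enqueue [35], visited so far: [19, 14, 39, 12, 15, 27]
  queue [46, 6, 35] -> pop 46, enqueue [40, 47], visited so far: [19, 14, 39, 12, 15, 27, 46]
  queue [6, 35, 40, 47] -> pop 6, enqueue [none], visited so far: [19, 14, 39, 12, 15, 27, 46, 6]
  queue [35, 40, 47] -> pop 35, enqueue [none], visited so far: [19, 14, 39, 12, 15, 27, 46, 6, 35]
  queue [40, 47] -> pop 40, enqueue [none], visited so far: [19, 14, 39, 12, 15, 27, 46, 6, 35, 40]
  queue [47] -> pop 47, enqueue [none], visited so far: [19, 14, 39, 12, 15, 27, 46, 6, 35, 40, 47]
Result: [19, 14, 39, 12, 15, 27, 46, 6, 35, 40, 47]


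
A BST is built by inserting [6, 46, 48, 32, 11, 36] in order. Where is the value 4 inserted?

Starting tree (level order): [6, None, 46, 32, 48, 11, 36]
Insertion path: 6
Result: insert 4 as left child of 6
Final tree (level order): [6, 4, 46, None, None, 32, 48, 11, 36]


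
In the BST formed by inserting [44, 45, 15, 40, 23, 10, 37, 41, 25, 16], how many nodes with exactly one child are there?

Tree built from: [44, 45, 15, 40, 23, 10, 37, 41, 25, 16]
Tree (level-order array): [44, 15, 45, 10, 40, None, None, None, None, 23, 41, 16, 37, None, None, None, None, 25]
Rule: These are nodes with exactly 1 non-null child.
Per-node child counts:
  node 44: 2 child(ren)
  node 15: 2 child(ren)
  node 10: 0 child(ren)
  node 40: 2 child(ren)
  node 23: 2 child(ren)
  node 16: 0 child(ren)
  node 37: 1 child(ren)
  node 25: 0 child(ren)
  node 41: 0 child(ren)
  node 45: 0 child(ren)
Matching nodes: [37]
Count of nodes with exactly one child: 1


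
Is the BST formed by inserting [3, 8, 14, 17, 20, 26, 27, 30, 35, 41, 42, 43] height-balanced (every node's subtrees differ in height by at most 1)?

Tree (level-order array): [3, None, 8, None, 14, None, 17, None, 20, None, 26, None, 27, None, 30, None, 35, None, 41, None, 42, None, 43]
Definition: a tree is height-balanced if, at every node, |h(left) - h(right)| <= 1 (empty subtree has height -1).
Bottom-up per-node check:
  node 43: h_left=-1, h_right=-1, diff=0 [OK], height=0
  node 42: h_left=-1, h_right=0, diff=1 [OK], height=1
  node 41: h_left=-1, h_right=1, diff=2 [FAIL (|-1-1|=2 > 1)], height=2
  node 35: h_left=-1, h_right=2, diff=3 [FAIL (|-1-2|=3 > 1)], height=3
  node 30: h_left=-1, h_right=3, diff=4 [FAIL (|-1-3|=4 > 1)], height=4
  node 27: h_left=-1, h_right=4, diff=5 [FAIL (|-1-4|=5 > 1)], height=5
  node 26: h_left=-1, h_right=5, diff=6 [FAIL (|-1-5|=6 > 1)], height=6
  node 20: h_left=-1, h_right=6, diff=7 [FAIL (|-1-6|=7 > 1)], height=7
  node 17: h_left=-1, h_right=7, diff=8 [FAIL (|-1-7|=8 > 1)], height=8
  node 14: h_left=-1, h_right=8, diff=9 [FAIL (|-1-8|=9 > 1)], height=9
  node 8: h_left=-1, h_right=9, diff=10 [FAIL (|-1-9|=10 > 1)], height=10
  node 3: h_left=-1, h_right=10, diff=11 [FAIL (|-1-10|=11 > 1)], height=11
Node 41 violates the condition: |-1 - 1| = 2 > 1.
Result: Not balanced


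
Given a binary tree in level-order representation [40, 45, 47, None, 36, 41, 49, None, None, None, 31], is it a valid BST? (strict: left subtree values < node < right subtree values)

Level-order array: [40, 45, 47, None, 36, 41, 49, None, None, None, 31]
Validate using subtree bounds (lo, hi): at each node, require lo < value < hi,
then recurse left with hi=value and right with lo=value.
Preorder trace (stopping at first violation):
  at node 40 with bounds (-inf, +inf): OK
  at node 45 with bounds (-inf, 40): VIOLATION
Node 45 violates its bound: not (-inf < 45 < 40).
Result: Not a valid BST


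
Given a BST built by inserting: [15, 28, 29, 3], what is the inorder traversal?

Tree insertion order: [15, 28, 29, 3]
Tree (level-order array): [15, 3, 28, None, None, None, 29]
Inorder traversal: [3, 15, 28, 29]


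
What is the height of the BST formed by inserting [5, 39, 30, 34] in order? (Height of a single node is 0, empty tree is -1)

Insertion order: [5, 39, 30, 34]
Tree (level-order array): [5, None, 39, 30, None, None, 34]
Compute height bottom-up (empty subtree = -1):
  height(34) = 1 + max(-1, -1) = 0
  height(30) = 1 + max(-1, 0) = 1
  height(39) = 1 + max(1, -1) = 2
  height(5) = 1 + max(-1, 2) = 3
Height = 3


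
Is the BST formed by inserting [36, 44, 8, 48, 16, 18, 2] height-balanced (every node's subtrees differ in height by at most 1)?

Tree (level-order array): [36, 8, 44, 2, 16, None, 48, None, None, None, 18]
Definition: a tree is height-balanced if, at every node, |h(left) - h(right)| <= 1 (empty subtree has height -1).
Bottom-up per-node check:
  node 2: h_left=-1, h_right=-1, diff=0 [OK], height=0
  node 18: h_left=-1, h_right=-1, diff=0 [OK], height=0
  node 16: h_left=-1, h_right=0, diff=1 [OK], height=1
  node 8: h_left=0, h_right=1, diff=1 [OK], height=2
  node 48: h_left=-1, h_right=-1, diff=0 [OK], height=0
  node 44: h_left=-1, h_right=0, diff=1 [OK], height=1
  node 36: h_left=2, h_right=1, diff=1 [OK], height=3
All nodes satisfy the balance condition.
Result: Balanced


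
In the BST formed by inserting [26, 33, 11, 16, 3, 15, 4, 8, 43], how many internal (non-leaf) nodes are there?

Tree built from: [26, 33, 11, 16, 3, 15, 4, 8, 43]
Tree (level-order array): [26, 11, 33, 3, 16, None, 43, None, 4, 15, None, None, None, None, 8]
Rule: An internal node has at least one child.
Per-node child counts:
  node 26: 2 child(ren)
  node 11: 2 child(ren)
  node 3: 1 child(ren)
  node 4: 1 child(ren)
  node 8: 0 child(ren)
  node 16: 1 child(ren)
  node 15: 0 child(ren)
  node 33: 1 child(ren)
  node 43: 0 child(ren)
Matching nodes: [26, 11, 3, 4, 16, 33]
Count of internal (non-leaf) nodes: 6


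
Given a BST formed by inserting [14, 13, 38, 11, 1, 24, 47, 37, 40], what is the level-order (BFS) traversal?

Tree insertion order: [14, 13, 38, 11, 1, 24, 47, 37, 40]
Tree (level-order array): [14, 13, 38, 11, None, 24, 47, 1, None, None, 37, 40]
BFS from the root, enqueuing left then right child of each popped node:
  queue [14] -> pop 14, enqueue [13, 38], visited so far: [14]
  queue [13, 38] -> pop 13, enqueue [11], visited so far: [14, 13]
  queue [38, 11] -> pop 38, enqueue [24, 47], visited so far: [14, 13, 38]
  queue [11, 24, 47] -> pop 11, enqueue [1], visited so far: [14, 13, 38, 11]
  queue [24, 47, 1] -> pop 24, enqueue [37], visited so far: [14, 13, 38, 11, 24]
  queue [47, 1, 37] -> pop 47, enqueue [40], visited so far: [14, 13, 38, 11, 24, 47]
  queue [1, 37, 40] -> pop 1, enqueue [none], visited so far: [14, 13, 38, 11, 24, 47, 1]
  queue [37, 40] -> pop 37, enqueue [none], visited so far: [14, 13, 38, 11, 24, 47, 1, 37]
  queue [40] -> pop 40, enqueue [none], visited so far: [14, 13, 38, 11, 24, 47, 1, 37, 40]
Result: [14, 13, 38, 11, 24, 47, 1, 37, 40]


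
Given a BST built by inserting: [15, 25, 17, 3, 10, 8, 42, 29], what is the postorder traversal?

Tree insertion order: [15, 25, 17, 3, 10, 8, 42, 29]
Tree (level-order array): [15, 3, 25, None, 10, 17, 42, 8, None, None, None, 29]
Postorder traversal: [8, 10, 3, 17, 29, 42, 25, 15]


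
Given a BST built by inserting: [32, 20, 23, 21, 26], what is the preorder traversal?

Tree insertion order: [32, 20, 23, 21, 26]
Tree (level-order array): [32, 20, None, None, 23, 21, 26]
Preorder traversal: [32, 20, 23, 21, 26]


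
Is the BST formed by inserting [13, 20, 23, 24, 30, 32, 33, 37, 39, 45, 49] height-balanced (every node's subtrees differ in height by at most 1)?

Tree (level-order array): [13, None, 20, None, 23, None, 24, None, 30, None, 32, None, 33, None, 37, None, 39, None, 45, None, 49]
Definition: a tree is height-balanced if, at every node, |h(left) - h(right)| <= 1 (empty subtree has height -1).
Bottom-up per-node check:
  node 49: h_left=-1, h_right=-1, diff=0 [OK], height=0
  node 45: h_left=-1, h_right=0, diff=1 [OK], height=1
  node 39: h_left=-1, h_right=1, diff=2 [FAIL (|-1-1|=2 > 1)], height=2
  node 37: h_left=-1, h_right=2, diff=3 [FAIL (|-1-2|=3 > 1)], height=3
  node 33: h_left=-1, h_right=3, diff=4 [FAIL (|-1-3|=4 > 1)], height=4
  node 32: h_left=-1, h_right=4, diff=5 [FAIL (|-1-4|=5 > 1)], height=5
  node 30: h_left=-1, h_right=5, diff=6 [FAIL (|-1-5|=6 > 1)], height=6
  node 24: h_left=-1, h_right=6, diff=7 [FAIL (|-1-6|=7 > 1)], height=7
  node 23: h_left=-1, h_right=7, diff=8 [FAIL (|-1-7|=8 > 1)], height=8
  node 20: h_left=-1, h_right=8, diff=9 [FAIL (|-1-8|=9 > 1)], height=9
  node 13: h_left=-1, h_right=9, diff=10 [FAIL (|-1-9|=10 > 1)], height=10
Node 39 violates the condition: |-1 - 1| = 2 > 1.
Result: Not balanced


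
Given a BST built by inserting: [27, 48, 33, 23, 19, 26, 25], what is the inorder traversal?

Tree insertion order: [27, 48, 33, 23, 19, 26, 25]
Tree (level-order array): [27, 23, 48, 19, 26, 33, None, None, None, 25]
Inorder traversal: [19, 23, 25, 26, 27, 33, 48]


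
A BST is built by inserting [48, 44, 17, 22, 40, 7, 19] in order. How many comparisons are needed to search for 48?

Search path for 48: 48
Found: True
Comparisons: 1


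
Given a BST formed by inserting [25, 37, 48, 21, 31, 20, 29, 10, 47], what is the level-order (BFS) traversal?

Tree insertion order: [25, 37, 48, 21, 31, 20, 29, 10, 47]
Tree (level-order array): [25, 21, 37, 20, None, 31, 48, 10, None, 29, None, 47]
BFS from the root, enqueuing left then right child of each popped node:
  queue [25] -> pop 25, enqueue [21, 37], visited so far: [25]
  queue [21, 37] -> pop 21, enqueue [20], visited so far: [25, 21]
  queue [37, 20] -> pop 37, enqueue [31, 48], visited so far: [25, 21, 37]
  queue [20, 31, 48] -> pop 20, enqueue [10], visited so far: [25, 21, 37, 20]
  queue [31, 48, 10] -> pop 31, enqueue [29], visited so far: [25, 21, 37, 20, 31]
  queue [48, 10, 29] -> pop 48, enqueue [47], visited so far: [25, 21, 37, 20, 31, 48]
  queue [10, 29, 47] -> pop 10, enqueue [none], visited so far: [25, 21, 37, 20, 31, 48, 10]
  queue [29, 47] -> pop 29, enqueue [none], visited so far: [25, 21, 37, 20, 31, 48, 10, 29]
  queue [47] -> pop 47, enqueue [none], visited so far: [25, 21, 37, 20, 31, 48, 10, 29, 47]
Result: [25, 21, 37, 20, 31, 48, 10, 29, 47]


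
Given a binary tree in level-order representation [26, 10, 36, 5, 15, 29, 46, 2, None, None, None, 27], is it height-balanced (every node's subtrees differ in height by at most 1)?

Tree (level-order array): [26, 10, 36, 5, 15, 29, 46, 2, None, None, None, 27]
Definition: a tree is height-balanced if, at every node, |h(left) - h(right)| <= 1 (empty subtree has height -1).
Bottom-up per-node check:
  node 2: h_left=-1, h_right=-1, diff=0 [OK], height=0
  node 5: h_left=0, h_right=-1, diff=1 [OK], height=1
  node 15: h_left=-1, h_right=-1, diff=0 [OK], height=0
  node 10: h_left=1, h_right=0, diff=1 [OK], height=2
  node 27: h_left=-1, h_right=-1, diff=0 [OK], height=0
  node 29: h_left=0, h_right=-1, diff=1 [OK], height=1
  node 46: h_left=-1, h_right=-1, diff=0 [OK], height=0
  node 36: h_left=1, h_right=0, diff=1 [OK], height=2
  node 26: h_left=2, h_right=2, diff=0 [OK], height=3
All nodes satisfy the balance condition.
Result: Balanced


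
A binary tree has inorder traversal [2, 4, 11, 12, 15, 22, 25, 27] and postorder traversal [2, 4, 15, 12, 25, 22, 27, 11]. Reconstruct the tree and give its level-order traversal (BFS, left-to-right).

Inorder:   [2, 4, 11, 12, 15, 22, 25, 27]
Postorder: [2, 4, 15, 12, 25, 22, 27, 11]
Algorithm: postorder visits root last, so walk postorder right-to-left;
each value is the root of the current inorder slice — split it at that
value, recurse on the right subtree first, then the left.
Recursive splits:
  root=11; inorder splits into left=[2, 4], right=[12, 15, 22, 25, 27]
  root=27; inorder splits into left=[12, 15, 22, 25], right=[]
  root=22; inorder splits into left=[12, 15], right=[25]
  root=25; inorder splits into left=[], right=[]
  root=12; inorder splits into left=[], right=[15]
  root=15; inorder splits into left=[], right=[]
  root=4; inorder splits into left=[2], right=[]
  root=2; inorder splits into left=[], right=[]
Reconstructed level-order: [11, 4, 27, 2, 22, 12, 25, 15]


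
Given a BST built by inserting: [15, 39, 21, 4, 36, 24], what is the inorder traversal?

Tree insertion order: [15, 39, 21, 4, 36, 24]
Tree (level-order array): [15, 4, 39, None, None, 21, None, None, 36, 24]
Inorder traversal: [4, 15, 21, 24, 36, 39]


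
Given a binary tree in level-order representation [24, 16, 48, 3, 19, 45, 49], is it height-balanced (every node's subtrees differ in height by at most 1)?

Tree (level-order array): [24, 16, 48, 3, 19, 45, 49]
Definition: a tree is height-balanced if, at every node, |h(left) - h(right)| <= 1 (empty subtree has height -1).
Bottom-up per-node check:
  node 3: h_left=-1, h_right=-1, diff=0 [OK], height=0
  node 19: h_left=-1, h_right=-1, diff=0 [OK], height=0
  node 16: h_left=0, h_right=0, diff=0 [OK], height=1
  node 45: h_left=-1, h_right=-1, diff=0 [OK], height=0
  node 49: h_left=-1, h_right=-1, diff=0 [OK], height=0
  node 48: h_left=0, h_right=0, diff=0 [OK], height=1
  node 24: h_left=1, h_right=1, diff=0 [OK], height=2
All nodes satisfy the balance condition.
Result: Balanced


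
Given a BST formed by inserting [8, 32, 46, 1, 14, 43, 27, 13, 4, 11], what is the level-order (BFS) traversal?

Tree insertion order: [8, 32, 46, 1, 14, 43, 27, 13, 4, 11]
Tree (level-order array): [8, 1, 32, None, 4, 14, 46, None, None, 13, 27, 43, None, 11]
BFS from the root, enqueuing left then right child of each popped node:
  queue [8] -> pop 8, enqueue [1, 32], visited so far: [8]
  queue [1, 32] -> pop 1, enqueue [4], visited so far: [8, 1]
  queue [32, 4] -> pop 32, enqueue [14, 46], visited so far: [8, 1, 32]
  queue [4, 14, 46] -> pop 4, enqueue [none], visited so far: [8, 1, 32, 4]
  queue [14, 46] -> pop 14, enqueue [13, 27], visited so far: [8, 1, 32, 4, 14]
  queue [46, 13, 27] -> pop 46, enqueue [43], visited so far: [8, 1, 32, 4, 14, 46]
  queue [13, 27, 43] -> pop 13, enqueue [11], visited so far: [8, 1, 32, 4, 14, 46, 13]
  queue [27, 43, 11] -> pop 27, enqueue [none], visited so far: [8, 1, 32, 4, 14, 46, 13, 27]
  queue [43, 11] -> pop 43, enqueue [none], visited so far: [8, 1, 32, 4, 14, 46, 13, 27, 43]
  queue [11] -> pop 11, enqueue [none], visited so far: [8, 1, 32, 4, 14, 46, 13, 27, 43, 11]
Result: [8, 1, 32, 4, 14, 46, 13, 27, 43, 11]


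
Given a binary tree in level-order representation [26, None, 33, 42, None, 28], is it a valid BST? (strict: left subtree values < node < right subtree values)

Level-order array: [26, None, 33, 42, None, 28]
Validate using subtree bounds (lo, hi): at each node, require lo < value < hi,
then recurse left with hi=value and right with lo=value.
Preorder trace (stopping at first violation):
  at node 26 with bounds (-inf, +inf): OK
  at node 33 with bounds (26, +inf): OK
  at node 42 with bounds (26, 33): VIOLATION
Node 42 violates its bound: not (26 < 42 < 33).
Result: Not a valid BST


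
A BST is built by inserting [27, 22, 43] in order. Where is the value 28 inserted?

Starting tree (level order): [27, 22, 43]
Insertion path: 27 -> 43
Result: insert 28 as left child of 43
Final tree (level order): [27, 22, 43, None, None, 28]


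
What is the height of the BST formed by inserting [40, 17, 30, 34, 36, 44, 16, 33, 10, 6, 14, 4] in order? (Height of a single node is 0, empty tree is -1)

Insertion order: [40, 17, 30, 34, 36, 44, 16, 33, 10, 6, 14, 4]
Tree (level-order array): [40, 17, 44, 16, 30, None, None, 10, None, None, 34, 6, 14, 33, 36, 4]
Compute height bottom-up (empty subtree = -1):
  height(4) = 1 + max(-1, -1) = 0
  height(6) = 1 + max(0, -1) = 1
  height(14) = 1 + max(-1, -1) = 0
  height(10) = 1 + max(1, 0) = 2
  height(16) = 1 + max(2, -1) = 3
  height(33) = 1 + max(-1, -1) = 0
  height(36) = 1 + max(-1, -1) = 0
  height(34) = 1 + max(0, 0) = 1
  height(30) = 1 + max(-1, 1) = 2
  height(17) = 1 + max(3, 2) = 4
  height(44) = 1 + max(-1, -1) = 0
  height(40) = 1 + max(4, 0) = 5
Height = 5


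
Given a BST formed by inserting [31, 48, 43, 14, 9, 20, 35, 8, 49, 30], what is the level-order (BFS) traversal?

Tree insertion order: [31, 48, 43, 14, 9, 20, 35, 8, 49, 30]
Tree (level-order array): [31, 14, 48, 9, 20, 43, 49, 8, None, None, 30, 35]
BFS from the root, enqueuing left then right child of each popped node:
  queue [31] -> pop 31, enqueue [14, 48], visited so far: [31]
  queue [14, 48] -> pop 14, enqueue [9, 20], visited so far: [31, 14]
  queue [48, 9, 20] -> pop 48, enqueue [43, 49], visited so far: [31, 14, 48]
  queue [9, 20, 43, 49] -> pop 9, enqueue [8], visited so far: [31, 14, 48, 9]
  queue [20, 43, 49, 8] -> pop 20, enqueue [30], visited so far: [31, 14, 48, 9, 20]
  queue [43, 49, 8, 30] -> pop 43, enqueue [35], visited so far: [31, 14, 48, 9, 20, 43]
  queue [49, 8, 30, 35] -> pop 49, enqueue [none], visited so far: [31, 14, 48, 9, 20, 43, 49]
  queue [8, 30, 35] -> pop 8, enqueue [none], visited so far: [31, 14, 48, 9, 20, 43, 49, 8]
  queue [30, 35] -> pop 30, enqueue [none], visited so far: [31, 14, 48, 9, 20, 43, 49, 8, 30]
  queue [35] -> pop 35, enqueue [none], visited so far: [31, 14, 48, 9, 20, 43, 49, 8, 30, 35]
Result: [31, 14, 48, 9, 20, 43, 49, 8, 30, 35]


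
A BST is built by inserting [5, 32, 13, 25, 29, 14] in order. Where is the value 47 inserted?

Starting tree (level order): [5, None, 32, 13, None, None, 25, 14, 29]
Insertion path: 5 -> 32
Result: insert 47 as right child of 32
Final tree (level order): [5, None, 32, 13, 47, None, 25, None, None, 14, 29]


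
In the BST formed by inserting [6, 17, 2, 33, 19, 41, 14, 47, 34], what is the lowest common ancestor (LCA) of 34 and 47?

Tree insertion order: [6, 17, 2, 33, 19, 41, 14, 47, 34]
Tree (level-order array): [6, 2, 17, None, None, 14, 33, None, None, 19, 41, None, None, 34, 47]
In a BST, the LCA of p=34, q=47 is the first node v on the
root-to-leaf path with p <= v <= q (go left if both < v, right if both > v).
Walk from root:
  at 6: both 34 and 47 > 6, go right
  at 17: both 34 and 47 > 17, go right
  at 33: both 34 and 47 > 33, go right
  at 41: 34 <= 41 <= 47, this is the LCA
LCA = 41


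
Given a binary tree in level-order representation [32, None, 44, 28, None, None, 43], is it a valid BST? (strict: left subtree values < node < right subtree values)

Level-order array: [32, None, 44, 28, None, None, 43]
Validate using subtree bounds (lo, hi): at each node, require lo < value < hi,
then recurse left with hi=value and right with lo=value.
Preorder trace (stopping at first violation):
  at node 32 with bounds (-inf, +inf): OK
  at node 44 with bounds (32, +inf): OK
  at node 28 with bounds (32, 44): VIOLATION
Node 28 violates its bound: not (32 < 28 < 44).
Result: Not a valid BST


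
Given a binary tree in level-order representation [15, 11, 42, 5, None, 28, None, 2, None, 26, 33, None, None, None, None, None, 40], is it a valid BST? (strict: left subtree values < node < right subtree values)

Level-order array: [15, 11, 42, 5, None, 28, None, 2, None, 26, 33, None, None, None, None, None, 40]
Validate using subtree bounds (lo, hi): at each node, require lo < value < hi,
then recurse left with hi=value and right with lo=value.
Preorder trace (stopping at first violation):
  at node 15 with bounds (-inf, +inf): OK
  at node 11 with bounds (-inf, 15): OK
  at node 5 with bounds (-inf, 11): OK
  at node 2 with bounds (-inf, 5): OK
  at node 42 with bounds (15, +inf): OK
  at node 28 with bounds (15, 42): OK
  at node 26 with bounds (15, 28): OK
  at node 33 with bounds (28, 42): OK
  at node 40 with bounds (33, 42): OK
No violation found at any node.
Result: Valid BST


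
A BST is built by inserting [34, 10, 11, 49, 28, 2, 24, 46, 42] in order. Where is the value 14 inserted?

Starting tree (level order): [34, 10, 49, 2, 11, 46, None, None, None, None, 28, 42, None, 24]
Insertion path: 34 -> 10 -> 11 -> 28 -> 24
Result: insert 14 as left child of 24
Final tree (level order): [34, 10, 49, 2, 11, 46, None, None, None, None, 28, 42, None, 24, None, None, None, 14]


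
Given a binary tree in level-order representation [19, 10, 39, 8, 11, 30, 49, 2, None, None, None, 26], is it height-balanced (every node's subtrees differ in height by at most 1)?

Tree (level-order array): [19, 10, 39, 8, 11, 30, 49, 2, None, None, None, 26]
Definition: a tree is height-balanced if, at every node, |h(left) - h(right)| <= 1 (empty subtree has height -1).
Bottom-up per-node check:
  node 2: h_left=-1, h_right=-1, diff=0 [OK], height=0
  node 8: h_left=0, h_right=-1, diff=1 [OK], height=1
  node 11: h_left=-1, h_right=-1, diff=0 [OK], height=0
  node 10: h_left=1, h_right=0, diff=1 [OK], height=2
  node 26: h_left=-1, h_right=-1, diff=0 [OK], height=0
  node 30: h_left=0, h_right=-1, diff=1 [OK], height=1
  node 49: h_left=-1, h_right=-1, diff=0 [OK], height=0
  node 39: h_left=1, h_right=0, diff=1 [OK], height=2
  node 19: h_left=2, h_right=2, diff=0 [OK], height=3
All nodes satisfy the balance condition.
Result: Balanced


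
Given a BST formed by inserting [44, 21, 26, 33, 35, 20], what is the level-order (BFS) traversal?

Tree insertion order: [44, 21, 26, 33, 35, 20]
Tree (level-order array): [44, 21, None, 20, 26, None, None, None, 33, None, 35]
BFS from the root, enqueuing left then right child of each popped node:
  queue [44] -> pop 44, enqueue [21], visited so far: [44]
  queue [21] -> pop 21, enqueue [20, 26], visited so far: [44, 21]
  queue [20, 26] -> pop 20, enqueue [none], visited so far: [44, 21, 20]
  queue [26] -> pop 26, enqueue [33], visited so far: [44, 21, 20, 26]
  queue [33] -> pop 33, enqueue [35], visited so far: [44, 21, 20, 26, 33]
  queue [35] -> pop 35, enqueue [none], visited so far: [44, 21, 20, 26, 33, 35]
Result: [44, 21, 20, 26, 33, 35]


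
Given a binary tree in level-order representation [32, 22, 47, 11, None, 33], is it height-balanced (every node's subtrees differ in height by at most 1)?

Tree (level-order array): [32, 22, 47, 11, None, 33]
Definition: a tree is height-balanced if, at every node, |h(left) - h(right)| <= 1 (empty subtree has height -1).
Bottom-up per-node check:
  node 11: h_left=-1, h_right=-1, diff=0 [OK], height=0
  node 22: h_left=0, h_right=-1, diff=1 [OK], height=1
  node 33: h_left=-1, h_right=-1, diff=0 [OK], height=0
  node 47: h_left=0, h_right=-1, diff=1 [OK], height=1
  node 32: h_left=1, h_right=1, diff=0 [OK], height=2
All nodes satisfy the balance condition.
Result: Balanced


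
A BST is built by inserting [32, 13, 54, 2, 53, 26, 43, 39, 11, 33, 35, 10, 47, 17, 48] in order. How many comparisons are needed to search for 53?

Search path for 53: 32 -> 54 -> 53
Found: True
Comparisons: 3


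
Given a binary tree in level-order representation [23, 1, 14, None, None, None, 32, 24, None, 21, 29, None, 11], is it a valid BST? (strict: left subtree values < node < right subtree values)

Level-order array: [23, 1, 14, None, None, None, 32, 24, None, 21, 29, None, 11]
Validate using subtree bounds (lo, hi): at each node, require lo < value < hi,
then recurse left with hi=value and right with lo=value.
Preorder trace (stopping at first violation):
  at node 23 with bounds (-inf, +inf): OK
  at node 1 with bounds (-inf, 23): OK
  at node 14 with bounds (23, +inf): VIOLATION
Node 14 violates its bound: not (23 < 14 < +inf).
Result: Not a valid BST


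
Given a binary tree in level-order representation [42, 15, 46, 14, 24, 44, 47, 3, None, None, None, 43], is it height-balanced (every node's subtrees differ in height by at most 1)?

Tree (level-order array): [42, 15, 46, 14, 24, 44, 47, 3, None, None, None, 43]
Definition: a tree is height-balanced if, at every node, |h(left) - h(right)| <= 1 (empty subtree has height -1).
Bottom-up per-node check:
  node 3: h_left=-1, h_right=-1, diff=0 [OK], height=0
  node 14: h_left=0, h_right=-1, diff=1 [OK], height=1
  node 24: h_left=-1, h_right=-1, diff=0 [OK], height=0
  node 15: h_left=1, h_right=0, diff=1 [OK], height=2
  node 43: h_left=-1, h_right=-1, diff=0 [OK], height=0
  node 44: h_left=0, h_right=-1, diff=1 [OK], height=1
  node 47: h_left=-1, h_right=-1, diff=0 [OK], height=0
  node 46: h_left=1, h_right=0, diff=1 [OK], height=2
  node 42: h_left=2, h_right=2, diff=0 [OK], height=3
All nodes satisfy the balance condition.
Result: Balanced


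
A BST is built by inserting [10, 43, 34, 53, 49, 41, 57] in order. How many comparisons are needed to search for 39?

Search path for 39: 10 -> 43 -> 34 -> 41
Found: False
Comparisons: 4


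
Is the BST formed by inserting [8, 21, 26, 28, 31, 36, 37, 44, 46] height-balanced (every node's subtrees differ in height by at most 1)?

Tree (level-order array): [8, None, 21, None, 26, None, 28, None, 31, None, 36, None, 37, None, 44, None, 46]
Definition: a tree is height-balanced if, at every node, |h(left) - h(right)| <= 1 (empty subtree has height -1).
Bottom-up per-node check:
  node 46: h_left=-1, h_right=-1, diff=0 [OK], height=0
  node 44: h_left=-1, h_right=0, diff=1 [OK], height=1
  node 37: h_left=-1, h_right=1, diff=2 [FAIL (|-1-1|=2 > 1)], height=2
  node 36: h_left=-1, h_right=2, diff=3 [FAIL (|-1-2|=3 > 1)], height=3
  node 31: h_left=-1, h_right=3, diff=4 [FAIL (|-1-3|=4 > 1)], height=4
  node 28: h_left=-1, h_right=4, diff=5 [FAIL (|-1-4|=5 > 1)], height=5
  node 26: h_left=-1, h_right=5, diff=6 [FAIL (|-1-5|=6 > 1)], height=6
  node 21: h_left=-1, h_right=6, diff=7 [FAIL (|-1-6|=7 > 1)], height=7
  node 8: h_left=-1, h_right=7, diff=8 [FAIL (|-1-7|=8 > 1)], height=8
Node 37 violates the condition: |-1 - 1| = 2 > 1.
Result: Not balanced


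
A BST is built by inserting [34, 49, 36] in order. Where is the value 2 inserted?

Starting tree (level order): [34, None, 49, 36]
Insertion path: 34
Result: insert 2 as left child of 34
Final tree (level order): [34, 2, 49, None, None, 36]


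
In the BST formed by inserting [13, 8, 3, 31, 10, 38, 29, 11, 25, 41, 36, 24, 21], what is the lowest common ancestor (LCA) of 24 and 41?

Tree insertion order: [13, 8, 3, 31, 10, 38, 29, 11, 25, 41, 36, 24, 21]
Tree (level-order array): [13, 8, 31, 3, 10, 29, 38, None, None, None, 11, 25, None, 36, 41, None, None, 24, None, None, None, None, None, 21]
In a BST, the LCA of p=24, q=41 is the first node v on the
root-to-leaf path with p <= v <= q (go left if both < v, right if both > v).
Walk from root:
  at 13: both 24 and 41 > 13, go right
  at 31: 24 <= 31 <= 41, this is the LCA
LCA = 31


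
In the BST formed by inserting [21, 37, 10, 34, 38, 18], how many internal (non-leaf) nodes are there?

Tree built from: [21, 37, 10, 34, 38, 18]
Tree (level-order array): [21, 10, 37, None, 18, 34, 38]
Rule: An internal node has at least one child.
Per-node child counts:
  node 21: 2 child(ren)
  node 10: 1 child(ren)
  node 18: 0 child(ren)
  node 37: 2 child(ren)
  node 34: 0 child(ren)
  node 38: 0 child(ren)
Matching nodes: [21, 10, 37]
Count of internal (non-leaf) nodes: 3


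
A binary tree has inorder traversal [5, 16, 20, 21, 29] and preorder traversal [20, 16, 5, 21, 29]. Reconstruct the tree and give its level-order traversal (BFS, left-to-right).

Inorder:  [5, 16, 20, 21, 29]
Preorder: [20, 16, 5, 21, 29]
Algorithm: preorder visits root first, so consume preorder in order;
for each root, split the current inorder slice at that value into
left-subtree inorder and right-subtree inorder, then recurse.
Recursive splits:
  root=20; inorder splits into left=[5, 16], right=[21, 29]
  root=16; inorder splits into left=[5], right=[]
  root=5; inorder splits into left=[], right=[]
  root=21; inorder splits into left=[], right=[29]
  root=29; inorder splits into left=[], right=[]
Reconstructed level-order: [20, 16, 21, 5, 29]


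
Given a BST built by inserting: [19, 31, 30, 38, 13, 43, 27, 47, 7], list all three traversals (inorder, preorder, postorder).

Tree insertion order: [19, 31, 30, 38, 13, 43, 27, 47, 7]
Tree (level-order array): [19, 13, 31, 7, None, 30, 38, None, None, 27, None, None, 43, None, None, None, 47]
Inorder (L, root, R): [7, 13, 19, 27, 30, 31, 38, 43, 47]
Preorder (root, L, R): [19, 13, 7, 31, 30, 27, 38, 43, 47]
Postorder (L, R, root): [7, 13, 27, 30, 47, 43, 38, 31, 19]


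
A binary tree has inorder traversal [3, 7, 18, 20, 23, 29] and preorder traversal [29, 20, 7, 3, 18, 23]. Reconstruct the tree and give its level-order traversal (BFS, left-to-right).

Inorder:  [3, 7, 18, 20, 23, 29]
Preorder: [29, 20, 7, 3, 18, 23]
Algorithm: preorder visits root first, so consume preorder in order;
for each root, split the current inorder slice at that value into
left-subtree inorder and right-subtree inorder, then recurse.
Recursive splits:
  root=29; inorder splits into left=[3, 7, 18, 20, 23], right=[]
  root=20; inorder splits into left=[3, 7, 18], right=[23]
  root=7; inorder splits into left=[3], right=[18]
  root=3; inorder splits into left=[], right=[]
  root=18; inorder splits into left=[], right=[]
  root=23; inorder splits into left=[], right=[]
Reconstructed level-order: [29, 20, 7, 23, 3, 18]


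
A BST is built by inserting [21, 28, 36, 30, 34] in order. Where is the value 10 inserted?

Starting tree (level order): [21, None, 28, None, 36, 30, None, None, 34]
Insertion path: 21
Result: insert 10 as left child of 21
Final tree (level order): [21, 10, 28, None, None, None, 36, 30, None, None, 34]


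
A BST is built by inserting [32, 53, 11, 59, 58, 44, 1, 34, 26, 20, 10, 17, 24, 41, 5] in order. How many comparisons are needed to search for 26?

Search path for 26: 32 -> 11 -> 26
Found: True
Comparisons: 3


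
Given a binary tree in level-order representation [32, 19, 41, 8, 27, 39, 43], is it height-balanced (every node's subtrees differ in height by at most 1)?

Tree (level-order array): [32, 19, 41, 8, 27, 39, 43]
Definition: a tree is height-balanced if, at every node, |h(left) - h(right)| <= 1 (empty subtree has height -1).
Bottom-up per-node check:
  node 8: h_left=-1, h_right=-1, diff=0 [OK], height=0
  node 27: h_left=-1, h_right=-1, diff=0 [OK], height=0
  node 19: h_left=0, h_right=0, diff=0 [OK], height=1
  node 39: h_left=-1, h_right=-1, diff=0 [OK], height=0
  node 43: h_left=-1, h_right=-1, diff=0 [OK], height=0
  node 41: h_left=0, h_right=0, diff=0 [OK], height=1
  node 32: h_left=1, h_right=1, diff=0 [OK], height=2
All nodes satisfy the balance condition.
Result: Balanced


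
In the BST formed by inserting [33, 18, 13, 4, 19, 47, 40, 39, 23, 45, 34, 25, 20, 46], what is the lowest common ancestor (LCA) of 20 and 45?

Tree insertion order: [33, 18, 13, 4, 19, 47, 40, 39, 23, 45, 34, 25, 20, 46]
Tree (level-order array): [33, 18, 47, 13, 19, 40, None, 4, None, None, 23, 39, 45, None, None, 20, 25, 34, None, None, 46]
In a BST, the LCA of p=20, q=45 is the first node v on the
root-to-leaf path with p <= v <= q (go left if both < v, right if both > v).
Walk from root:
  at 33: 20 <= 33 <= 45, this is the LCA
LCA = 33


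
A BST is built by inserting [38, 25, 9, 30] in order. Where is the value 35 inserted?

Starting tree (level order): [38, 25, None, 9, 30]
Insertion path: 38 -> 25 -> 30
Result: insert 35 as right child of 30
Final tree (level order): [38, 25, None, 9, 30, None, None, None, 35]


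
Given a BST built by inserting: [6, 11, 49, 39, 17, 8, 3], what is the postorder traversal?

Tree insertion order: [6, 11, 49, 39, 17, 8, 3]
Tree (level-order array): [6, 3, 11, None, None, 8, 49, None, None, 39, None, 17]
Postorder traversal: [3, 8, 17, 39, 49, 11, 6]


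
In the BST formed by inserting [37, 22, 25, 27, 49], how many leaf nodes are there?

Tree built from: [37, 22, 25, 27, 49]
Tree (level-order array): [37, 22, 49, None, 25, None, None, None, 27]
Rule: A leaf has 0 children.
Per-node child counts:
  node 37: 2 child(ren)
  node 22: 1 child(ren)
  node 25: 1 child(ren)
  node 27: 0 child(ren)
  node 49: 0 child(ren)
Matching nodes: [27, 49]
Count of leaf nodes: 2


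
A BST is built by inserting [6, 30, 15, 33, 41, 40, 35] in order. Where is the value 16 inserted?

Starting tree (level order): [6, None, 30, 15, 33, None, None, None, 41, 40, None, 35]
Insertion path: 6 -> 30 -> 15
Result: insert 16 as right child of 15
Final tree (level order): [6, None, 30, 15, 33, None, 16, None, 41, None, None, 40, None, 35]


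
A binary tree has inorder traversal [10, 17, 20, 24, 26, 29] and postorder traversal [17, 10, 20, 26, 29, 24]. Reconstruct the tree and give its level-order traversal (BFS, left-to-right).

Inorder:   [10, 17, 20, 24, 26, 29]
Postorder: [17, 10, 20, 26, 29, 24]
Algorithm: postorder visits root last, so walk postorder right-to-left;
each value is the root of the current inorder slice — split it at that
value, recurse on the right subtree first, then the left.
Recursive splits:
  root=24; inorder splits into left=[10, 17, 20], right=[26, 29]
  root=29; inorder splits into left=[26], right=[]
  root=26; inorder splits into left=[], right=[]
  root=20; inorder splits into left=[10, 17], right=[]
  root=10; inorder splits into left=[], right=[17]
  root=17; inorder splits into left=[], right=[]
Reconstructed level-order: [24, 20, 29, 10, 26, 17]
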